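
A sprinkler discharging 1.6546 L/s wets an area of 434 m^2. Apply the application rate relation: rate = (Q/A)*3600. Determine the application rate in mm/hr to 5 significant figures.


rate = (1.6546 / 434) * 3600 = 13.725 mm/hr
Therefore the application rate = 13.725 mm/hr.


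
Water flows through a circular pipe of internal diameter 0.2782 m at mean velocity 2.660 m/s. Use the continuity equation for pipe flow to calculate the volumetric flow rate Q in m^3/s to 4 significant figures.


Approach: apply the continuity equation for pipe flow, Q = A * v with A = pi*(D/2)^2.
A = pi*(0.2782/2)^2 = 0.0607861 m^2
Q = 0.0607861 * 2.660 = 0.1617 m^3/s
Therefore the volumetric flow rate Q = 0.1617 m^3/s.


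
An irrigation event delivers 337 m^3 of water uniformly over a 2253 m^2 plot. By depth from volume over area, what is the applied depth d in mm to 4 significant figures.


Approach: apply depth from volume over area, d = (V/A)*1000.
d = (337 / 2253) * 1000 = 149.6 mm
Therefore the applied depth d = 149.6 mm.


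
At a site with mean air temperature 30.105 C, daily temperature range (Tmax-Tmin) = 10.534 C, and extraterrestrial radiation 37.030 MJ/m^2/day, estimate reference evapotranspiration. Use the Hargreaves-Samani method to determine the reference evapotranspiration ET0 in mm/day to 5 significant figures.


Approach: apply the Hargreaves-Samani method, ET0 = 0.0023*(Tmean+17.8)*sqrt(Tmax-Tmin)*0.408*Ra.
ET0 = 0.0023*(30.105+17.8)*sqrt(10.534)*0.408*37.030 = 5.4028 mm/day
Therefore the reference evapotranspiration ET0 = 5.4028 mm/day.


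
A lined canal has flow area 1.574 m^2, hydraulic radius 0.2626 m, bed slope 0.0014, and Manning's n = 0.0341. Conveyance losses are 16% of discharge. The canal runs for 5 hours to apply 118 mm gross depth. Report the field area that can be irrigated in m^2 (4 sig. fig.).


Approach: apply Manning's equation with a conveyance and depth budget, Q = (1/n)*A*R^(2/3)*S^(1/2); Q_field = Q*(1-loss); Area = Q_field*t/(d/1000).
Step 1 — canal discharge (Manning's equation):
  Q = (1/0.0341) * 1.574 * 0.2626^(2/3) * 0.0014^(1/2) = 0.708235 m^3/s
Step 2 — delivered flow: Q_field = 0.708235*(1 - 16/100) = 0.594918 m^3/s
Step 3 — volume delivered: V = 0.594918 * 5*3600 = 10708.5 m^3
Step 4 — area served: A = V / (depth/1000) = 10708.5 / 0.118 = 90750 m^2
Therefore the field area that can be irrigated = 90750 m^2.


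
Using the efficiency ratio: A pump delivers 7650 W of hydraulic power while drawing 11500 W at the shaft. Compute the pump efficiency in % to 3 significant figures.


Approach: apply the efficiency ratio, eta = (P_out/P_in)*100.
eta = (7650 / 11500) * 100 = 66.5 %
Therefore the pump efficiency = 66.5 %.


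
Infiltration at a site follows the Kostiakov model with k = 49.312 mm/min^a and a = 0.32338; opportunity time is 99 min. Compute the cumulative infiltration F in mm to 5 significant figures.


Approach: apply the Kostiakov infiltration equation, F = k*t^a.
F = 49.312 * 99^0.32338 = 217.92 mm
Therefore the cumulative infiltration F = 217.92 mm.


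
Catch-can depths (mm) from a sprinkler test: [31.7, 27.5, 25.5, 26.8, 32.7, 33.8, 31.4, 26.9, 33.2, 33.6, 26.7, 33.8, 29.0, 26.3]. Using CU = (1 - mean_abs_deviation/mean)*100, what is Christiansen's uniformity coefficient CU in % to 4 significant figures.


mean = 29.9214 mm
mean |d_i - mean| = 2.96429 mm
CU = (1 - 2.96429/29.9214)*100 = 90.09 %
Therefore Christiansen's uniformity coefficient CU = 90.09 %.


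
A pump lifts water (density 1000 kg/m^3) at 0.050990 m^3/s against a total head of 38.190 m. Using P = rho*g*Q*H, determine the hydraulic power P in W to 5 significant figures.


P = 1000 * 9.81 * 0.050990 * 38.190 = 19103 W
Therefore the hydraulic power P = 19103 W.


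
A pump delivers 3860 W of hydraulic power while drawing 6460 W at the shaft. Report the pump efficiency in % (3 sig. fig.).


Approach: apply the efficiency ratio, eta = (P_out/P_in)*100.
eta = (3860 / 6460) * 100 = 59.8 %
Therefore the pump efficiency = 59.8 %.


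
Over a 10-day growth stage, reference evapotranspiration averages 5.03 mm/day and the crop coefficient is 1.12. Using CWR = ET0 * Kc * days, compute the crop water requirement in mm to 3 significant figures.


CWR = 5.03 * 1.12 * 10 = 56.3 mm
Therefore the crop water requirement = 56.3 mm.


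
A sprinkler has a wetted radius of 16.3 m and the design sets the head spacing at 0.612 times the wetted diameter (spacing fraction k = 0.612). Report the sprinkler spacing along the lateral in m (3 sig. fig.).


Approach: apply the sprinkler spacing rule (spacing as a fraction of wetted diameter), S = k*(2*R).
S = 0.612 * (2 * 16.3) = 20.0 m
Therefore the sprinkler spacing along the lateral = 20.0 m.


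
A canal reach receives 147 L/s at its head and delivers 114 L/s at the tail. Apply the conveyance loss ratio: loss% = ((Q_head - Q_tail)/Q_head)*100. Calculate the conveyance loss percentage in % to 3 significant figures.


loss = ((147 - 114)/147)*100 = 22.4 %
Therefore the conveyance loss percentage = 22.4 %.


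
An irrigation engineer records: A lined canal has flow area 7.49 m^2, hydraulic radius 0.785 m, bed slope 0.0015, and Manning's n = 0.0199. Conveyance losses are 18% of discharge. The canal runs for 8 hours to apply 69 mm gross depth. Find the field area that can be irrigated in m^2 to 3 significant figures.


Approach: apply Manning's equation with a conveyance and depth budget, Q = (1/n)*A*R^(2/3)*S^(1/2); Q_field = Q*(1-loss); Area = Q_field*t/(d/1000).
Step 1 — canal discharge (Manning's equation):
  Q = (1/0.0199) * 7.49 * 0.785^(2/3) * 0.0015^(1/2) = 12.405 m^3/s
Step 2 — delivered flow: Q_field = 12.405*(1 - 18/100) = 10.172 m^3/s
Step 3 — volume delivered: V = 10.172 * 8*3600 = 292950 m^3
Step 4 — area served: A = V / (depth/1000) = 292950 / 0.069 = 4250000 m^2
Therefore the field area that can be irrigated = 4250000 m^2.


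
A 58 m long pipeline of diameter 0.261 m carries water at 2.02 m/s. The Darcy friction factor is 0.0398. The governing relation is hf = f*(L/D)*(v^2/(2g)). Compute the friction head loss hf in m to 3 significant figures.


hf = 0.0398 * (58/0.261) * (2.02^2 / (2*9.81))
hf = 1.84 m
Therefore the friction head loss hf = 1.84 m.


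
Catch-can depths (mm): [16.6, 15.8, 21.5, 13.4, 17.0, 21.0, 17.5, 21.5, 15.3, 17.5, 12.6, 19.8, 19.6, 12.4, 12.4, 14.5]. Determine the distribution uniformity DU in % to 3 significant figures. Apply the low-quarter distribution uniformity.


Approach: apply the low-quarter distribution uniformity, DU = (mean of lowest quarter of readings / overall mean)*100.
sorted lowest 4 of 16: [12.4, 12.4, 12.6, 13.4] -> mean = 12.700 mm
overall mean = 16.775 mm
DU = (12.700/16.775)*100 = 75.7 %
Therefore the distribution uniformity DU = 75.7 %.


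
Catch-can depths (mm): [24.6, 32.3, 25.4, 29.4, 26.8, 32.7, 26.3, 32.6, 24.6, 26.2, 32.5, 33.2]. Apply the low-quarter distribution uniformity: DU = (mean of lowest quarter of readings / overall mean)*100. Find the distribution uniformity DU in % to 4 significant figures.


sorted lowest 3 of 12: [24.6, 24.6, 25.4] -> mean = 24.8667 mm
overall mean = 28.8833 mm
DU = (24.8667/28.8833)*100 = 86.09 %
Therefore the distribution uniformity DU = 86.09 %.


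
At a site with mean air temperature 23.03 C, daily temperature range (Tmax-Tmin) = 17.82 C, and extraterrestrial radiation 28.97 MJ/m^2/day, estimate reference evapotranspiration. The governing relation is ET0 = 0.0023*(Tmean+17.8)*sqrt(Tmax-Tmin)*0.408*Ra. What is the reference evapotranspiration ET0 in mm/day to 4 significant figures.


ET0 = 0.0023*(23.03+17.8)*sqrt(17.82)*0.408*28.97 = 4.686 mm/day
Therefore the reference evapotranspiration ET0 = 4.686 mm/day.


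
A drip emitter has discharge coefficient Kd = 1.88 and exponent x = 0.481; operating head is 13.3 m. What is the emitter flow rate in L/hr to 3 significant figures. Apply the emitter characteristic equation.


Approach: apply the emitter characteristic equation, q = Kd * h^x.
q = 1.88 * 13.3^0.481 = 6.53 L/hr
Therefore the emitter flow rate = 6.53 L/hr.


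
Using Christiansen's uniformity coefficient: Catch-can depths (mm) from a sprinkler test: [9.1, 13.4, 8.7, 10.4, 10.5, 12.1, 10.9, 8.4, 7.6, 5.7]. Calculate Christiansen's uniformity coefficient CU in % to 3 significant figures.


Approach: apply Christiansen's uniformity coefficient, CU = (1 - mean_abs_deviation/mean)*100.
mean = 9.6800 mm
mean |d_i - mean| = 1.7800 mm
CU = (1 - 1.7800/9.6800)*100 = 81.6 %
Therefore Christiansen's uniformity coefficient CU = 81.6 %.


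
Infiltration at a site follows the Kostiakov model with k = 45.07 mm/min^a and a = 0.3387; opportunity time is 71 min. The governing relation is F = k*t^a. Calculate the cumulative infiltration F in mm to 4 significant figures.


F = 45.07 * 71^0.3387 = 190.9 mm
Therefore the cumulative infiltration F = 190.9 mm.


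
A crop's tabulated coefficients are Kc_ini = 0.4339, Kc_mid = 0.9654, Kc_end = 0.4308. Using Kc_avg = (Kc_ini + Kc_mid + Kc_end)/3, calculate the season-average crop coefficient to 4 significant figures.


Kc_avg = (0.4339 + 0.9654 + 0.4308)/3 = 0.6100
Therefore the season-average crop coefficient = 0.6100.


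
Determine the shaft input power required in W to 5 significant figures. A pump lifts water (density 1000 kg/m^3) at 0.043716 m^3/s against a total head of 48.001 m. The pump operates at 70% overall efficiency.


Approach: apply hydraulic power then efficiency conversion, P = rho*g*Q*H; P_in = P/eta.
Step 1 — hydraulic power (P = rho*g*Q*H):
  P = 1000 * 9.81 * 0.043716 * 48.001 = 20585.42 W
Step 2 — input power: P_in = P/eta = 20585.42 / 0.7 = 29408 W
Therefore the shaft input power required = 29408 W.


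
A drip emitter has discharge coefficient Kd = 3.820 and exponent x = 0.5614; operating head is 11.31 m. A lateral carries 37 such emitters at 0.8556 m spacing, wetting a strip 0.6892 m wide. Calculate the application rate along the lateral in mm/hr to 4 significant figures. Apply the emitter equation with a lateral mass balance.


Approach: apply the emitter equation with a lateral mass balance, q = Kd*h^x; Q = n*q; rate = Q/(n*spacing*width).
Step 1 — single emitter flow (q = Kd*h^x):
  q = 3.820 * 11.31^0.5614 = 14.9100 L/hr
Step 2 — total lateral flow: Q = 37 * 14.9100 = 551.670 L/hr
Step 3 — wetted area: A = 37 * 0.8556 * 0.6892 = 21.8181 m^2
Step 4 — application rate: Q/A = 551.670/21.8181 = 25.28 mm/hr
Therefore the application rate along the lateral = 25.28 mm/hr.


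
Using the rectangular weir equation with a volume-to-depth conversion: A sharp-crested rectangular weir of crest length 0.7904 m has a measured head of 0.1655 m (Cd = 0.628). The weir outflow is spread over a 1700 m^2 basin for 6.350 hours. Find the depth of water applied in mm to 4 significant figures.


Approach: apply the rectangular weir equation with a volume-to-depth conversion, Q = (2/3)*Cd*L*sqrt(2g)*H^1.5; d = Q*t/A * 1000.
Step 1 — weir discharge:
  Q = (2/3)*0.628*0.7904*sqrt(2*9.81)*0.1655^1.5 = 0.0986874 m^3/s
Step 2 — volume: V = 0.0986874 * 6.350*3600 = 2255.99 m^3
Step 3 — depth: d = V/A * 1000 = 2255.99/1700 * 1000 = 1327 mm
Therefore the depth of water applied = 1327 mm.


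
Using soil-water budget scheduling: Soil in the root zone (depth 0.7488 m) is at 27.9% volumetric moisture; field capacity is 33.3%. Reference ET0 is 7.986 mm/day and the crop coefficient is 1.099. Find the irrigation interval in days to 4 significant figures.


Approach: apply soil-water budget scheduling, SMD = (FC-theta)/100*depth*1000; ETc = ET0*Kc; interval = SMD/ETc.
Step 1 — soil moisture deficit:
  SMD = (33.3 - 27.9)/100 * 0.7488 * 1000 = 40.4352 mm
Step 2 — daily crop ET (ETc = ET0*Kc):
  ETc = 7.986 * 1.099 = 8.77661 mm/day
Step 3 — irrigation interval (SMD/ETc):
  interval = 40.4352 / 8.77661 = 4.607 days
Therefore the irrigation interval = 4.607 days.


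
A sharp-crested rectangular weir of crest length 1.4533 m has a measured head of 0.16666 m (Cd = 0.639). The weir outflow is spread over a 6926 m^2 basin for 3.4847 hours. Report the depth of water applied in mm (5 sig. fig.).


Approach: apply the rectangular weir equation with a volume-to-depth conversion, Q = (2/3)*Cd*L*sqrt(2g)*H^1.5; d = Q*t/A * 1000.
Step 1 — weir discharge:
  Q = (2/3)*0.639*1.4533*sqrt(2*9.81)*0.16666^1.5 = 0.1865784 m^3/s
Step 2 — volume: V = 0.1865784 * 3.4847*3600 = 2340.612 m^3
Step 3 — depth: d = V/A * 1000 = 2340.612/6926 * 1000 = 337.95 mm
Therefore the depth of water applied = 337.95 mm.


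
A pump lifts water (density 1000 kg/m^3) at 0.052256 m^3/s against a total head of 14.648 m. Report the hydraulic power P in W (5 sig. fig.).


Approach: apply the hydraulic power relation, P = rho*g*Q*H.
P = 1000 * 9.81 * 0.052256 * 14.648 = 7509.0 W
Therefore the hydraulic power P = 7509.0 W.


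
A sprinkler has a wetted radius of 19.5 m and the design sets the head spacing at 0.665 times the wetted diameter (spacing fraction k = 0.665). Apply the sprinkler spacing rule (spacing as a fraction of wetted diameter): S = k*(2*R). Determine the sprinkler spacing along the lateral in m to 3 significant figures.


S = 0.665 * (2 * 19.5) = 25.9 m
Therefore the sprinkler spacing along the lateral = 25.9 m.


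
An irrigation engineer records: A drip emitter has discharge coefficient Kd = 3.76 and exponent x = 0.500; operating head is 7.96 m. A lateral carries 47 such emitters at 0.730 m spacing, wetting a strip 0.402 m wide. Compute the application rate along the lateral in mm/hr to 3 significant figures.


Approach: apply the emitter equation with a lateral mass balance, q = Kd*h^x; Q = n*q; rate = Q/(n*spacing*width).
Step 1 — single emitter flow (q = Kd*h^x):
  q = 3.76 * 7.96^0.500 = 10.608 L/hr
Step 2 — total lateral flow: Q = 47 * 10.608 = 498.59 L/hr
Step 3 — wetted area: A = 47 * 0.730 * 0.402 = 13.793 m^2
Step 4 — application rate: Q/A = 498.59/13.793 = 36.1 mm/hr
Therefore the application rate along the lateral = 36.1 mm/hr.


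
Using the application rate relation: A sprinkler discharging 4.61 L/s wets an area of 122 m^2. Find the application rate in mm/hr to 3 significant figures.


Approach: apply the application rate relation, rate = (Q/A)*3600.
rate = (4.61 / 122) * 3600 = 136 mm/hr
Therefore the application rate = 136 mm/hr.


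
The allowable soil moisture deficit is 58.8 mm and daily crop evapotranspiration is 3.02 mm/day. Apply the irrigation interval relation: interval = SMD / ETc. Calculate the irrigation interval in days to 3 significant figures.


interval = 58.8 / 3.02 = 19.5 days
Therefore the irrigation interval = 19.5 days.


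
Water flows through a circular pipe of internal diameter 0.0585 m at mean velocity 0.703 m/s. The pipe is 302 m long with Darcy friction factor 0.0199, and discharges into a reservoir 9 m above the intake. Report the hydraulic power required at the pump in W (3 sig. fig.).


Approach: apply continuity + Darcy-Weisbach + hydraulic power, Q = A*v; hf = f*(L/D)*(v^2/(2g)); H = static + hf; P = rho*g*Q*H.
Step 1 — flow rate (continuity, Q = A*v):
  A = pi*(0.0585/2)^2 = 0.0026878 m^2
  Q = 0.0026878 * 0.703 = 0.0018895 m^3/s
Step 2 — friction head loss (Darcy-Weisbach):
  hf = 0.0199 * (302/0.0585) * (0.703^2 / (2*9.81))
  hf = 2.5877 m
Step 3 — total head: H = 9 + 2.5877 = 11.588 m
Step 4 — hydraulic power (P = rho*g*Q*H):
  P = 1000 * 9.81 * 0.0018895 * 11.588 = 215 W
Therefore the hydraulic power required at the pump = 215 W.


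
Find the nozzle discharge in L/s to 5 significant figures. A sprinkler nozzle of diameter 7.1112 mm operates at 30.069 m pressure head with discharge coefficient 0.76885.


Approach: apply the orifice equation, Q = Cd*A*sqrt(2*g*h), A = pi*(d/2)^2.
A = pi*(7.1112e-3/2)^2 = 3.971693e-05 m^2
Q = 0.76885 * 3.971693e-05 * sqrt(2*9.81*30.069) * 1000 = 0.74170 L/s
Therefore the nozzle discharge = 0.74170 L/s.


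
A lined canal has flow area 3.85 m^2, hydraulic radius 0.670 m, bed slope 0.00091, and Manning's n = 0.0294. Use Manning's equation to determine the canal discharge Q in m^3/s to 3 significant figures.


Approach: apply Manning's equation, Q = (1/n)*A*R^(2/3)*S^(1/2).
Q = (1/0.0294) * 3.85 * 0.670^(2/3) * 0.00091^(1/2) = 3.02 m^3/s
Therefore the canal discharge Q = 3.02 m^3/s.


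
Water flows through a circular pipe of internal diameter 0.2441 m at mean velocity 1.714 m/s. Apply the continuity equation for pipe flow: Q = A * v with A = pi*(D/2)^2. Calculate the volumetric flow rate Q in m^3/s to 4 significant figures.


A = pi*(0.2441/2)^2 = 0.0467978 m^2
Q = 0.0467978 * 1.714 = 0.08021 m^3/s
Therefore the volumetric flow rate Q = 0.08021 m^3/s.


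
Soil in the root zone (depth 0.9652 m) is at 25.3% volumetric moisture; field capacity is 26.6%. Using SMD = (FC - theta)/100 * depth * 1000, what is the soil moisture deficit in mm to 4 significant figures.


SMD = (26.6 - 25.3)/100 * 0.9652 * 1000 = 12.55 mm
Therefore the soil moisture deficit = 12.55 mm.


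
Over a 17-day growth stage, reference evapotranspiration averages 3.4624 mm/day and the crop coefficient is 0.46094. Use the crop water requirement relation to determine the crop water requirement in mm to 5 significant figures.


Approach: apply the crop water requirement relation, CWR = ET0 * Kc * days.
CWR = 3.4624 * 0.46094 * 17 = 27.131 mm
Therefore the crop water requirement = 27.131 mm.


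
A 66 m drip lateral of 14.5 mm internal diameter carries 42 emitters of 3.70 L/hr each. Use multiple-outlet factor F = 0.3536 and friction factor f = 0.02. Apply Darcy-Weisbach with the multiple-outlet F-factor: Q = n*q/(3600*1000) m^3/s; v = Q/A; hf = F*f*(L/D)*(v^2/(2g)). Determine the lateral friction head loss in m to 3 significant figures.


Q = 42*3.70/(3600*1000) = 4.3167e-05 m^3/s
A = pi*(14.5e-3/2)^2 = 1.6513e-04 m^2, so v = Q/A = 0.26141 m/s
hf = 0.3536*0.02*(66/0.0145)*(0.26141^2/(2*9.81)) = 0.112 m
Therefore the lateral friction head loss = 0.112 m.


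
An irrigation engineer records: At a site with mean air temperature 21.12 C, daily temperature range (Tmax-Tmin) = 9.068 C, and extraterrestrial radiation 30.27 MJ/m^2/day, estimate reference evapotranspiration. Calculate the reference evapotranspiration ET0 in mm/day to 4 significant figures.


Approach: apply the Hargreaves-Samani method, ET0 = 0.0023*(Tmean+17.8)*sqrt(Tmax-Tmin)*0.408*Ra.
ET0 = 0.0023*(21.12+17.8)*sqrt(9.068)*0.408*30.27 = 3.329 mm/day
Therefore the reference evapotranspiration ET0 = 3.329 mm/day.


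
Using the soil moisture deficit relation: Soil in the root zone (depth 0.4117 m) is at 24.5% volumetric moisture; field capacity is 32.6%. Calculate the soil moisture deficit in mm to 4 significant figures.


Approach: apply the soil moisture deficit relation, SMD = (FC - theta)/100 * depth * 1000.
SMD = (32.6 - 24.5)/100 * 0.4117 * 1000 = 33.35 mm
Therefore the soil moisture deficit = 33.35 mm.


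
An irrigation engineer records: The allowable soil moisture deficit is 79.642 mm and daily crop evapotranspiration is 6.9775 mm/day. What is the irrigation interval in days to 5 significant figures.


Approach: apply the irrigation interval relation, interval = SMD / ETc.
interval = 79.642 / 6.9775 = 11.414 days
Therefore the irrigation interval = 11.414 days.


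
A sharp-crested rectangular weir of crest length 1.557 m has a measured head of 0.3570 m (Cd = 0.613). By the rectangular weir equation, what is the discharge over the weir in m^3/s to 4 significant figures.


Approach: apply the rectangular weir equation, Q = (2/3)*Cd*L*sqrt(2g)*H^1.5.
Q = (2/3)*0.613*1.557*sqrt(2*9.81)*0.3570^1.5 = 0.6012 m^3/s
Therefore the discharge over the weir = 0.6012 m^3/s.


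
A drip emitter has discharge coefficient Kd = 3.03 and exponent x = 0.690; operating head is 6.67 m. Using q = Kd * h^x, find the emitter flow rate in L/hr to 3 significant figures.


q = 3.03 * 6.67^0.690 = 11.2 L/hr
Therefore the emitter flow rate = 11.2 L/hr.


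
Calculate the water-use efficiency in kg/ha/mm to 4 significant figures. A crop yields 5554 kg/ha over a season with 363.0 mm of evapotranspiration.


Approach: apply the water-use efficiency ratio, WUE = yield/ET.
WUE = 5554 / 363.0 = 15.30 kg/ha/mm
Therefore the water-use efficiency = 15.30 kg/ha/mm.


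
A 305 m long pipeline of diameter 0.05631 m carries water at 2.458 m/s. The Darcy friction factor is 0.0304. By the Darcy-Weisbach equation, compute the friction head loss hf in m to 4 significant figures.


Approach: apply the Darcy-Weisbach equation, hf = f*(L/D)*(v^2/(2g)).
hf = 0.0304 * (305/0.05631) * (2.458^2 / (2*9.81))
hf = 50.71 m
Therefore the friction head loss hf = 50.71 m.


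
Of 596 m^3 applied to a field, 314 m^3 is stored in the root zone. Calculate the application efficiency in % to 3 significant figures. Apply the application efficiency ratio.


Approach: apply the application efficiency ratio, Ea = (stored/applied)*100.
Ea = (314/596)*100 = 52.7 %
Therefore the application efficiency = 52.7 %.


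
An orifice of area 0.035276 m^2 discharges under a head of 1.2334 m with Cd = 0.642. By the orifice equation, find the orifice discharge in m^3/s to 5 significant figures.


Approach: apply the orifice equation, Q = Cd*A*sqrt(2*g*h).
Q = 0.642 * 0.035276 * sqrt(2*9.81*1.2334) = 0.11141 m^3/s
Therefore the orifice discharge = 0.11141 m^3/s.


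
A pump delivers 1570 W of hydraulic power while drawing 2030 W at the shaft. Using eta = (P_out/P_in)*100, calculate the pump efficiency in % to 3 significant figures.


eta = (1570 / 2030) * 100 = 77.3 %
Therefore the pump efficiency = 77.3 %.


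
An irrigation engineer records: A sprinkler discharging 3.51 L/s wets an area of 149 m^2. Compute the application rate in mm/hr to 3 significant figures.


Approach: apply the application rate relation, rate = (Q/A)*3600.
rate = (3.51 / 149) * 3600 = 84.8 mm/hr
Therefore the application rate = 84.8 mm/hr.


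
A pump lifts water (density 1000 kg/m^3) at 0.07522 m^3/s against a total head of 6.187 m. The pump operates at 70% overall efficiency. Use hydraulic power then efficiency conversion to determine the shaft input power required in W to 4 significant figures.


Approach: apply hydraulic power then efficiency conversion, P = rho*g*Q*H; P_in = P/eta.
Step 1 — hydraulic power (P = rho*g*Q*H):
  P = 1000 * 9.81 * 0.07522 * 6.187 = 4565.44 W
Step 2 — input power: P_in = P/eta = 4565.44 / 0.7 = 6522 W
Therefore the shaft input power required = 6522 W.


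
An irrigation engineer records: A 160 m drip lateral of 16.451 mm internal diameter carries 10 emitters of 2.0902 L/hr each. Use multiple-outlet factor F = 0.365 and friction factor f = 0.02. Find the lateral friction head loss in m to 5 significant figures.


Approach: apply Darcy-Weisbach with the multiple-outlet F-factor, Q = n*q/(3600*1000) m^3/s; v = Q/A; hf = F*f*(L/D)*(v^2/(2g)).
Q = 10*2.0902/(3600*1000) = 5.806111e-06 m^3/s
A = pi*(16.451e-3/2)^2 = 2.125565e-04 m^2, so v = Q/A = 0.02731561 m/s
hf = 0.365*0.02*(160/0.016451)*(0.02731561^2/(2*9.81)) = 0.0027001 m
Therefore the lateral friction head loss = 0.0027001 m.


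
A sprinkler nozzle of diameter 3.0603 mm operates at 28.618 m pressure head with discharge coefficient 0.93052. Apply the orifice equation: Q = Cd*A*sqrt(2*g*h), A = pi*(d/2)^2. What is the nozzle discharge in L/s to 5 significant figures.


A = pi*(3.0603e-3/2)^2 = 7.355596e-06 m^2
Q = 0.93052 * 7.355596e-06 * sqrt(2*9.81*28.618) * 1000 = 0.16219 L/s
Therefore the nozzle discharge = 0.16219 L/s.


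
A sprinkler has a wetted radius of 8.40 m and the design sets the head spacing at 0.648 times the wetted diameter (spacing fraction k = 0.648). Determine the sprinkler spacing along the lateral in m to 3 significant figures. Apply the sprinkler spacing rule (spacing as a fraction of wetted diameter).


Approach: apply the sprinkler spacing rule (spacing as a fraction of wetted diameter), S = k*(2*R).
S = 0.648 * (2 * 8.40) = 10.9 m
Therefore the sprinkler spacing along the lateral = 10.9 m.


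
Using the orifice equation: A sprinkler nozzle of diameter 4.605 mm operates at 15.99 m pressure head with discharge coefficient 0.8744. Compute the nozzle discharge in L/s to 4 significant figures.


Approach: apply the orifice equation, Q = Cd*A*sqrt(2*g*h), A = pi*(d/2)^2.
A = pi*(4.605e-3/2)^2 = 1.66552e-05 m^2
Q = 0.8744 * 1.66552e-05 * sqrt(2*9.81*15.99) * 1000 = 0.2579 L/s
Therefore the nozzle discharge = 0.2579 L/s.


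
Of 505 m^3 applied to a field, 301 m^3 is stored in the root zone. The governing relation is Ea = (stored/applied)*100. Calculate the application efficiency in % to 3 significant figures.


Ea = (301/505)*100 = 59.6 %
Therefore the application efficiency = 59.6 %.


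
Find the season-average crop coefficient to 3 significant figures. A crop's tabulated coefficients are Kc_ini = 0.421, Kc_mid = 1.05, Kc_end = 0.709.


Approach: apply a simple seasonal average, Kc_avg = (Kc_ini + Kc_mid + Kc_end)/3.
Kc_avg = (0.421 + 1.05 + 0.709)/3 = 0.727
Therefore the season-average crop coefficient = 0.727.


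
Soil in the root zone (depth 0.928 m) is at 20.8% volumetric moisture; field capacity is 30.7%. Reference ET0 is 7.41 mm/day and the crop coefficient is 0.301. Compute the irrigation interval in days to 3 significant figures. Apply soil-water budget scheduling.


Approach: apply soil-water budget scheduling, SMD = (FC-theta)/100*depth*1000; ETc = ET0*Kc; interval = SMD/ETc.
Step 1 — soil moisture deficit:
  SMD = (30.7 - 20.8)/100 * 0.928 * 1000 = 91.872 mm
Step 2 — daily crop ET (ETc = ET0*Kc):
  ETc = 7.41 * 0.301 = 2.2304 mm/day
Step 3 — irrigation interval (SMD/ETc):
  interval = 91.872 / 2.2304 = 41.2 days
Therefore the irrigation interval = 41.2 days.


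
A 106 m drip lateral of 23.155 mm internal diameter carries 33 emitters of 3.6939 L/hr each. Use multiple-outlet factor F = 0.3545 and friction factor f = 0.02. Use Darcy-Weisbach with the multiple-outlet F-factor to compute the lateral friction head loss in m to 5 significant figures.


Approach: apply Darcy-Weisbach with the multiple-outlet F-factor, Q = n*q/(3600*1000) m^3/s; v = Q/A; hf = F*f*(L/D)*(v^2/(2g)).
Q = 33*3.6939/(3600*1000) = 3.386075e-05 m^3/s
A = pi*(23.155e-3/2)^2 = 4.210944e-04 m^2, so v = Q/A = 0.08041131 m/s
hf = 0.3545*0.02*(106/0.023155)*(0.08041131^2/(2*9.81)) = 0.010697 m
Therefore the lateral friction head loss = 0.010697 m.


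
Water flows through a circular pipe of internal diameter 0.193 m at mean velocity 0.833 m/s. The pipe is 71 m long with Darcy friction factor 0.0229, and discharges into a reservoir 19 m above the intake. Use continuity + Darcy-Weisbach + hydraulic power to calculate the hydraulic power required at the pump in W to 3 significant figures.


Approach: apply continuity + Darcy-Weisbach + hydraulic power, Q = A*v; hf = f*(L/D)*(v^2/(2g)); H = static + hf; P = rho*g*Q*H.
Step 1 — flow rate (continuity, Q = A*v):
  A = pi*(0.193/2)^2 = 0.029255 m^2
  Q = 0.029255 * 0.833 = 0.024370 m^3/s
Step 2 — friction head loss (Darcy-Weisbach):
  hf = 0.0229 * (71/0.193) * (0.833^2 / (2*9.81))
  hf = 0.29794 m
Step 3 — total head: H = 19 + 0.29794 = 19.298 m
Step 4 — hydraulic power (P = rho*g*Q*H):
  P = 1000 * 9.81 * 0.024370 * 19.298 = 4610 W
Therefore the hydraulic power required at the pump = 4610 W.


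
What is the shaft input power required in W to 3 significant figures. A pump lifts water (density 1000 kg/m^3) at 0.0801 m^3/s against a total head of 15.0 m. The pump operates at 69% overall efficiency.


Approach: apply hydraulic power then efficiency conversion, P = rho*g*Q*H; P_in = P/eta.
Step 1 — hydraulic power (P = rho*g*Q*H):
  P = 1000 * 9.81 * 0.0801 * 15.0 = 11787 W
Step 2 — input power: P_in = P/eta = 11787 / 0.69 = 17100 W
Therefore the shaft input power required = 17100 W.


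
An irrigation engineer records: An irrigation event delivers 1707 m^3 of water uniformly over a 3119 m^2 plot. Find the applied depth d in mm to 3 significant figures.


Approach: apply depth from volume over area, d = (V/A)*1000.
d = (1707 / 3119) * 1000 = 547 mm
Therefore the applied depth d = 547 mm.


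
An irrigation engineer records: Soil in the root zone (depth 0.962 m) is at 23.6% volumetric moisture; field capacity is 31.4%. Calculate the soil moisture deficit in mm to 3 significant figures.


Approach: apply the soil moisture deficit relation, SMD = (FC - theta)/100 * depth * 1000.
SMD = (31.4 - 23.6)/100 * 0.962 * 1000 = 75.0 mm
Therefore the soil moisture deficit = 75.0 mm.


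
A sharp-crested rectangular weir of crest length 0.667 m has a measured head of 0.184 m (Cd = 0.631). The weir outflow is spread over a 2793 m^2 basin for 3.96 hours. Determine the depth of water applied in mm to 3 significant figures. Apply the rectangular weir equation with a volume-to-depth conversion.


Approach: apply the rectangular weir equation with a volume-to-depth conversion, Q = (2/3)*Cd*L*sqrt(2g)*H^1.5; d = Q*t/A * 1000.
Step 1 — weir discharge:
  Q = (2/3)*0.631*0.667*sqrt(2*9.81)*0.184^1.5 = 0.098093 m^3/s
Step 2 — volume: V = 0.098093 * 3.96*3600 = 1398.4 m^3
Step 3 — depth: d = V/A * 1000 = 1398.4/2793 * 1000 = 501 mm
Therefore the depth of water applied = 501 mm.


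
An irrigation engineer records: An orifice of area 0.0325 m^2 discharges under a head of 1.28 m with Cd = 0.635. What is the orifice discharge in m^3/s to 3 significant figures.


Approach: apply the orifice equation, Q = Cd*A*sqrt(2*g*h).
Q = 0.635 * 0.0325 * sqrt(2*9.81*1.28) = 0.103 m^3/s
Therefore the orifice discharge = 0.103 m^3/s.


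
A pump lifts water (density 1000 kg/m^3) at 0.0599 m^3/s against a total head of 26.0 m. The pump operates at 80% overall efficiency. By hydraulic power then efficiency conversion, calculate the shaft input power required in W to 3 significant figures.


Approach: apply hydraulic power then efficiency conversion, P = rho*g*Q*H; P_in = P/eta.
Step 1 — hydraulic power (P = rho*g*Q*H):
  P = 1000 * 9.81 * 0.0599 * 26.0 = 15278 W
Step 2 — input power: P_in = P/eta = 15278 / 0.8 = 19100 W
Therefore the shaft input power required = 19100 W.


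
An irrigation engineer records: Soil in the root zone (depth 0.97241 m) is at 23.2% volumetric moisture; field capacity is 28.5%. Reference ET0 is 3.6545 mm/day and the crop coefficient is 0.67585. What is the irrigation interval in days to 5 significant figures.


Approach: apply soil-water budget scheduling, SMD = (FC-theta)/100*depth*1000; ETc = ET0*Kc; interval = SMD/ETc.
Step 1 — soil moisture deficit:
  SMD = (28.5 - 23.2)/100 * 0.97241 * 1000 = 51.53773 mm
Step 2 — daily crop ET (ETc = ET0*Kc):
  ETc = 3.6545 * 0.67585 = 2.469894 mm/day
Step 3 — irrigation interval (SMD/ETc):
  interval = 51.53773 / 2.469894 = 20.866 days
Therefore the irrigation interval = 20.866 days.


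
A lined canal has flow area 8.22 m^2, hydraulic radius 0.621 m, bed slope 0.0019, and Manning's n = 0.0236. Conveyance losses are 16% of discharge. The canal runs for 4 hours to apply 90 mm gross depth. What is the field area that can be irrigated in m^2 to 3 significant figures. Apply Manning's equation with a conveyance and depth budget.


Approach: apply Manning's equation with a conveyance and depth budget, Q = (1/n)*A*R^(2/3)*S^(1/2); Q_field = Q*(1-loss); Area = Q_field*t/(d/1000).
Step 1 — canal discharge (Manning's equation):
  Q = (1/0.0236) * 8.22 * 0.621^(2/3) * 0.0019^(1/2) = 11.051 m^3/s
Step 2 — delivered flow: Q_field = 11.051*(1 - 16/100) = 9.2828 m^3/s
Step 3 — volume delivered: V = 9.2828 * 4*3600 = 133670 m^3
Step 4 — area served: A = V / (depth/1000) = 133670 / 0.09 = 1490000 m^2
Therefore the field area that can be irrigated = 1490000 m^2.


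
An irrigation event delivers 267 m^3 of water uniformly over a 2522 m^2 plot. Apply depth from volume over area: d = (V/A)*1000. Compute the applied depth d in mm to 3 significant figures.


d = (267 / 2522) * 1000 = 106 mm
Therefore the applied depth d = 106 mm.


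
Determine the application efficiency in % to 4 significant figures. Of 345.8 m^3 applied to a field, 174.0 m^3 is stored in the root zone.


Approach: apply the application efficiency ratio, Ea = (stored/applied)*100.
Ea = (174.0/345.8)*100 = 50.32 %
Therefore the application efficiency = 50.32 %.


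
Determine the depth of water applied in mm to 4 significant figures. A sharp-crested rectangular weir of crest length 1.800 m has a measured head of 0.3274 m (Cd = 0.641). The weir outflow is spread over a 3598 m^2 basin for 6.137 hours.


Approach: apply the rectangular weir equation with a volume-to-depth conversion, Q = (2/3)*Cd*L*sqrt(2g)*H^1.5; d = Q*t/A * 1000.
Step 1 — weir discharge:
  Q = (2/3)*0.641*1.800*sqrt(2*9.81)*0.3274^1.5 = 0.638273 m^3/s
Step 2 — volume: V = 0.638273 * 6.137*3600 = 14101.5 m^3
Step 3 — depth: d = V/A * 1000 = 14101.5/3598 * 1000 = 3919 mm
Therefore the depth of water applied = 3919 mm.


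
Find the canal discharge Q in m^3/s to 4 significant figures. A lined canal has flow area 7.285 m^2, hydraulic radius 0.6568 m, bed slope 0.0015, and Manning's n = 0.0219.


Approach: apply Manning's equation, Q = (1/n)*A*R^(2/3)*S^(1/2).
Q = (1/0.0219) * 7.285 * 0.6568^(2/3) * 0.0015^(1/2) = 9.735 m^3/s
Therefore the canal discharge Q = 9.735 m^3/s.


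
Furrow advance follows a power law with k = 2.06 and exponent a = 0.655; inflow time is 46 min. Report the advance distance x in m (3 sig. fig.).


Approach: apply the power-law advance function, x = k*t^a.
x = 2.06 * 46^0.655 = 25.3 m
Therefore the advance distance x = 25.3 m.


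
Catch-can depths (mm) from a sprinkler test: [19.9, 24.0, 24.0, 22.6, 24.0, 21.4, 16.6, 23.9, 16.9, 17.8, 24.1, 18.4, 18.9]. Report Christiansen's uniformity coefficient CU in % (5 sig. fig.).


Approach: apply Christiansen's uniformity coefficient, CU = (1 - mean_abs_deviation/mean)*100.
mean = 20.96154 mm
mean |d_i - mean| = 2.656805 mm
CU = (1 - 2.656805/20.96154)*100 = 87.325 %
Therefore Christiansen's uniformity coefficient CU = 87.325 %.


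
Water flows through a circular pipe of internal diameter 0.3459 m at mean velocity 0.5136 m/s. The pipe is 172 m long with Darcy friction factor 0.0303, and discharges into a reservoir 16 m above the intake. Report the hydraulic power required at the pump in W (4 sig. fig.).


Approach: apply continuity + Darcy-Weisbach + hydraulic power, Q = A*v; hf = f*(L/D)*(v^2/(2g)); H = static + hf; P = rho*g*Q*H.
Step 1 — flow rate (continuity, Q = A*v):
  A = pi*(0.3459/2)^2 = 0.0939704 m^2
  Q = 0.0939704 * 0.5136 = 0.0482632 m^3/s
Step 2 — friction head loss (Darcy-Weisbach):
  hf = 0.0303 * (172/0.3459) * (0.5136^2 / (2*9.81))
  hf = 0.202568 m
Step 3 — total head: H = 16 + 0.202568 = 16.2026 m
Step 4 — hydraulic power (P = rho*g*Q*H):
  P = 1000 * 9.81 * 0.0482632 * 16.2026 = 7671 W
Therefore the hydraulic power required at the pump = 7671 W.


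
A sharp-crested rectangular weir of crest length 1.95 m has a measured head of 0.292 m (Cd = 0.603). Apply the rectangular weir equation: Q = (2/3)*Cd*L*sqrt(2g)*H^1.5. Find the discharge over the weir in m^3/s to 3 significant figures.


Q = (2/3)*0.603*1.95*sqrt(2*9.81)*0.292^1.5 = 0.548 m^3/s
Therefore the discharge over the weir = 0.548 m^3/s.


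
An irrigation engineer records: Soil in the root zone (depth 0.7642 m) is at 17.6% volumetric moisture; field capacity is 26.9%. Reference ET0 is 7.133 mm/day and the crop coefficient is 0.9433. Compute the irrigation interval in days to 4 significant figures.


Approach: apply soil-water budget scheduling, SMD = (FC-theta)/100*depth*1000; ETc = ET0*Kc; interval = SMD/ETc.
Step 1 — soil moisture deficit:
  SMD = (26.9 - 17.6)/100 * 0.7642 * 1000 = 71.0706 mm
Step 2 — daily crop ET (ETc = ET0*Kc):
  ETc = 7.133 * 0.9433 = 6.72856 mm/day
Step 3 — irrigation interval (SMD/ETc):
  interval = 71.0706 / 6.72856 = 10.56 days
Therefore the irrigation interval = 10.56 days.


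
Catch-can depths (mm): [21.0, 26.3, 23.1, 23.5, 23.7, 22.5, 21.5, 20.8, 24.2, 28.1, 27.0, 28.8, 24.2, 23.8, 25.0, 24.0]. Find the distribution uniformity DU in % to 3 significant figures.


Approach: apply the low-quarter distribution uniformity, DU = (mean of lowest quarter of readings / overall mean)*100.
sorted lowest 4 of 16: [20.8, 21.0, 21.5, 22.5] -> mean = 21.450 mm
overall mean = 24.219 mm
DU = (21.450/24.219)*100 = 88.6 %
Therefore the distribution uniformity DU = 88.6 %.


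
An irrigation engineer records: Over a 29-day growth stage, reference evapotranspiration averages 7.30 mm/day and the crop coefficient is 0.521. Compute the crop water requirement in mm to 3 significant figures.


Approach: apply the crop water requirement relation, CWR = ET0 * Kc * days.
CWR = 7.30 * 0.521 * 29 = 110 mm
Therefore the crop water requirement = 110 mm.


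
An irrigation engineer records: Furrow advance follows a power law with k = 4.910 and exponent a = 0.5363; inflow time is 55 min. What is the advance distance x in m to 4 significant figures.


Approach: apply the power-law advance function, x = k*t^a.
x = 4.910 * 55^0.5363 = 42.12 m
Therefore the advance distance x = 42.12 m.


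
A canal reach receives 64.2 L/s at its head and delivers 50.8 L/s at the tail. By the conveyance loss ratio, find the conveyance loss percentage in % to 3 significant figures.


Approach: apply the conveyance loss ratio, loss% = ((Q_head - Q_tail)/Q_head)*100.
loss = ((64.2 - 50.8)/64.2)*100 = 20.9 %
Therefore the conveyance loss percentage = 20.9 %.


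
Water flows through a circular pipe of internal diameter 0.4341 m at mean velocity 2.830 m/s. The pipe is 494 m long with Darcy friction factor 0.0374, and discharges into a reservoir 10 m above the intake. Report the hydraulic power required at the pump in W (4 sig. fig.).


Approach: apply continuity + Darcy-Weisbach + hydraulic power, Q = A*v; hf = f*(L/D)*(v^2/(2g)); H = static + hf; P = rho*g*Q*H.
Step 1 — flow rate (continuity, Q = A*v):
  A = pi*(0.4341/2)^2 = 0.148003 m^2
  Q = 0.148003 * 2.830 = 0.418847 m^3/s
Step 2 — friction head loss (Darcy-Weisbach):
  hf = 0.0374 * (494/0.4341) * (2.830^2 / (2*9.81))
  hf = 17.3733 m
Step 3 — total head: H = 10 + 17.3733 = 27.3733 m
Step 4 — hydraulic power (P = rho*g*Q*H):
  P = 1000 * 9.81 * 0.418847 * 27.3733 = 112500 W
Therefore the hydraulic power required at the pump = 112500 W.


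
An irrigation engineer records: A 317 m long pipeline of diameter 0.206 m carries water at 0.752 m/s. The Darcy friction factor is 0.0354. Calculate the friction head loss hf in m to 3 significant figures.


Approach: apply the Darcy-Weisbach equation, hf = f*(L/D)*(v^2/(2g)).
hf = 0.0354 * (317/0.206) * (0.752^2 / (2*9.81))
hf = 1.57 m
Therefore the friction head loss hf = 1.57 m.


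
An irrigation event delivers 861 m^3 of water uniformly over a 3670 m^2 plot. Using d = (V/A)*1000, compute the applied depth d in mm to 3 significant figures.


d = (861 / 3670) * 1000 = 235 mm
Therefore the applied depth d = 235 mm.


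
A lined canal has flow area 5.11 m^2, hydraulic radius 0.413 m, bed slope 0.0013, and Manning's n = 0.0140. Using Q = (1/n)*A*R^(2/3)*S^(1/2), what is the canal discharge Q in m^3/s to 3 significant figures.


Q = (1/0.0140) * 5.11 * 0.413^(2/3) * 0.0013^(1/2) = 7.30 m^3/s
Therefore the canal discharge Q = 7.30 m^3/s.


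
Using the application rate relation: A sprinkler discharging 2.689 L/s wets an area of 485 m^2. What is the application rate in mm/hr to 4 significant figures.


Approach: apply the application rate relation, rate = (Q/A)*3600.
rate = (2.689 / 485) * 3600 = 19.96 mm/hr
Therefore the application rate = 19.96 mm/hr.


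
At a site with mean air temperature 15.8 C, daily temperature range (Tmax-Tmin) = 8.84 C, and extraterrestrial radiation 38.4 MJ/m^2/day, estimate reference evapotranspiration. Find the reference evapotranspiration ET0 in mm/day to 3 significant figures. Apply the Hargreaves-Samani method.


Approach: apply the Hargreaves-Samani method, ET0 = 0.0023*(Tmean+17.8)*sqrt(Tmax-Tmin)*0.408*Ra.
ET0 = 0.0023*(15.8+17.8)*sqrt(8.84)*0.408*38.4 = 3.60 mm/day
Therefore the reference evapotranspiration ET0 = 3.60 mm/day.
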